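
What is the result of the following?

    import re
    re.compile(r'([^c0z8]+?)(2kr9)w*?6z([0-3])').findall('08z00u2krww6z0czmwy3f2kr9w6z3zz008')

This matches one or more of any character except [c0z8] (lazy) (captured); then the literal '2kr', then a literal '9' (captured); then zero or more of the literal 'w' (lazy), then the literal '6z'; then a character in [0-3] (captured).
Scanning left to right: at [16:29] match 'mwy3f2kr9w6z3', groups = ('mwy3f', '2kr9', '3').
With 3 capturing groups, `findall` returns a 3-tuple per match.

[('mwy3f', '2kr9', '3')]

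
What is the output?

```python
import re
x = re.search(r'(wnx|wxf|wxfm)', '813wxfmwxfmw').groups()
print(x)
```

('wxf',)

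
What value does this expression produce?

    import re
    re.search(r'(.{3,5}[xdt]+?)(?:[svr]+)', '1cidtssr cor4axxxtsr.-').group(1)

'1cidt'

The pattern matches 3 to 5 of any character, then one or more of one of [xdt] (lazy) (captured); then one or more of one of [svr] (non-capturing group).
`search` walks the string left to right and returns the first match it finds.
The match spans [0:8] → '1cidtssr'.
Captured: group 1 = '1cidt'.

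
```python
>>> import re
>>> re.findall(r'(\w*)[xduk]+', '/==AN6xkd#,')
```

['AN6xk']

Pattern: zero or more of a word character (captured); then one or more of one of [xduk].
Matches: at [3:9] match 'AN6xkd', group 1 = 'AN6xk'.
Because there's exactly one group, `findall` drops the full match and keeps group 1 from the one hit.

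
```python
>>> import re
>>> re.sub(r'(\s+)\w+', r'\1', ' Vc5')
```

Pattern: one or more of whitespace (captured); then one or more of a word character.
Matches: at [0:4] → ' Vc5'.
Each match is replaced using the text its own group 1 captured.

' '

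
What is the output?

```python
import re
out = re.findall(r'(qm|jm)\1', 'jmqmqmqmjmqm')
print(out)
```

After group 1 captures some text, `\1` only succeeds where that same text appears again.
With a single group, `findall` returns only what that group captured — 1 item.

['qm']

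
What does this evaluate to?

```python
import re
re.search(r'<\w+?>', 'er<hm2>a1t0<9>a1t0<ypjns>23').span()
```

(2, 7)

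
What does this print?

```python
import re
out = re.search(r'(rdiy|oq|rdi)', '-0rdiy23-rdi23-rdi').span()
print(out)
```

Alternation tries branches left to right and keeps the first one that lets the overall match succeed at that position.
`re.search` scans for the first position where the pattern succeeds.
The match spans [2:6] → 'rdiy'.
Captured: group 1 = 'rdiy'.

(2, 6)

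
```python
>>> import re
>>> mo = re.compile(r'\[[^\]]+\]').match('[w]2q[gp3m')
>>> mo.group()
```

'[w]'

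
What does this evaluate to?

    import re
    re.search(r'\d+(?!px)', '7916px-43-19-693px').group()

A negative assertion filters positions out without eating any characters.
`search` walks the string left to right and returns the first match it finds.
The match spans [0:3] → '791'.

'791'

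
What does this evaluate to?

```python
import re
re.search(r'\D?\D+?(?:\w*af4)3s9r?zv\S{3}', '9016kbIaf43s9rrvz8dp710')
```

Pattern: optionally a non-digit; then one or more of a non-digit (lazy); then zero or more of a word character, then the literal 'af4' (non-capturing group); then the literal '3s9', then optionally a literal 'r', then the literal 'zv'; then exactly 3 of a non-whitespace character.
Here the pattern never matches, so the call returns None.

None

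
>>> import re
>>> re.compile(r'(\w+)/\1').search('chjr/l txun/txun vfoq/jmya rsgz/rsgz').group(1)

After group 1 captures some text, `\1` only succeeds where that same text appears again.
Unlike `match`, `search` isn't anchored — it looks for the pattern anywhere in the string.
The match spans [7:16] → 'txun/txun'.
Captured: group 1 = 'txun'.

'txun'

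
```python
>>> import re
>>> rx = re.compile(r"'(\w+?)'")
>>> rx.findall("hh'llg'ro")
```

Because there's exactly one group, `findall` drops the full match and keeps group 1 from the one hit.

['llg']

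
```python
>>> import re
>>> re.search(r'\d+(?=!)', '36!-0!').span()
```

The `(?=…)`/`(?<=…)` assertion just peeks at neighbouring text; it doesn't advance the match position.
The match spans [0:2] → '36'.

(0, 2)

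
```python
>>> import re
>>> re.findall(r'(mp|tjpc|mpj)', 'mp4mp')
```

['mp', 'mp']

One capturing group, so `findall` returns just the captured substring from each match — 2 in all.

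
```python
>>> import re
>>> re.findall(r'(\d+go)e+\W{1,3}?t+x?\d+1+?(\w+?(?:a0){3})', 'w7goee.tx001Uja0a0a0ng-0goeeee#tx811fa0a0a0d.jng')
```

[('7go', 'Uja0a0a0'), ('0go', 'fa0a0a0')]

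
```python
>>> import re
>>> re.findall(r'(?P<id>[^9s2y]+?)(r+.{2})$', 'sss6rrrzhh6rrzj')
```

Pattern: one or more of any character except [9s2y] (lazy) (captured as 'id'); then one or more of the literal 'r', then exactly 2 of any character (captured); then anchored at the end.
Matches: at [3:15] match '6rrrzhh6rrzj', groups = ('6rrrzhh6', 'rrzj').
`findall` packs the 2 group values into a tuple for every match.

[('6rrrzhh6', 'rrzj')]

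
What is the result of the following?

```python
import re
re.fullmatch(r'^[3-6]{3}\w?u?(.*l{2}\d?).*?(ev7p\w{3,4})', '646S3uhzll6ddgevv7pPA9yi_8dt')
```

The pattern matches anchored at the start of the string; then exactly 3 of a character in [3-6], then optionally a word character, then optionally the literal 'u'; then zero or more of any character, then exactly 2 of the literal 'l', then optionally a digit (captured); then zero or more of any character (lazy); then a literal 'e', then the literal 'v7p', then 3 to 4 of a word character (captured).
`re.fullmatch` requires the pattern to consume the entire string.
Here the pattern can't cover the whole string, so the call returns None.

None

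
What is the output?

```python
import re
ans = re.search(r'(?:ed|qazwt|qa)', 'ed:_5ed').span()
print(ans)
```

`re.search` tries every starting position until one works.
The match spans [0:2] → 'ed'.

(0, 2)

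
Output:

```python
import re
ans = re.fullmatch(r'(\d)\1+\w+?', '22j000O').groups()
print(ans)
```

('2',)

`\1` is not a pattern — it's the concrete string captured by group 1, re-applied verbatim.
`re.fullmatch` requires the pattern to consume the entire string.
The match spans [0:7] → '22j000O'.
Captured: group 1 = '2'.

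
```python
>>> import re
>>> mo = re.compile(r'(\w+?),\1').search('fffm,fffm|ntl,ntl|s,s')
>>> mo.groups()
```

('fffm',)

The match spans [0:9] → 'fffm,fffm'.
Captured: group 1 = 'fffm'.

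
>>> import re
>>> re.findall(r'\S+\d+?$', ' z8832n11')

['z8832n11']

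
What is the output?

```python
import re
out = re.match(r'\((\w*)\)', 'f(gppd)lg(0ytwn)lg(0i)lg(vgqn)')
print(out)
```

None

`match` is anchored at position 0; if the pattern doesn't fit there, it returns None.
Here the string doesn't start with a match, so the call returns None.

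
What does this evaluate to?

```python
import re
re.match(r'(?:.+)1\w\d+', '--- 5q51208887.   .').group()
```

'--- 5q51208887'

`re.match` only tries the pattern at the start of the string.
The match spans [0:14] → '--- 5q51208887'.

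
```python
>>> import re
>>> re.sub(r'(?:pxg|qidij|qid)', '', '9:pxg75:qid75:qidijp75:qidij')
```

Alternation isn't longest-match — the leftmost alternative that fits at this position is chosen.
Matches: at [2:5] → 'pxg'; at [8:11] → 'qid'; at [14:19] → 'qidij'; at [23:28] → 'qidij'.
`sub` substitutes '' at each match site.

'9:75:75:p75:'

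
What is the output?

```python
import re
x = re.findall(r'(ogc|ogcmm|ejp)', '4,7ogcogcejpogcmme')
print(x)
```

['ogc', 'ogc', 'ejp', 'ogc']

The regex engine tests alternatives in the order written; an earlier branch that matches wins even if a later one would match more.
Because there's exactly one group, `findall` drops the full match and keeps group 1 from each hit.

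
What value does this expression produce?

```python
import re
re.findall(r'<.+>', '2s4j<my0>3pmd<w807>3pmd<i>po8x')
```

['<my0>3pmd<w807>3pmd<i>']

Matches: at [4:26] → '<my0>3pmd<w807>3pmd<i>'.
No capturing groups, so `findall` returns the 1 full match string.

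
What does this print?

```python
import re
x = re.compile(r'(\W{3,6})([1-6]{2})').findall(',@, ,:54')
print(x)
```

[(',@, ,:', '54')]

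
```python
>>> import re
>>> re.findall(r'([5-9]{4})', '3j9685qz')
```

['9685']

This matches exactly 4 of a character in [5-9] (captured).
Scanning left to right: at [2:6] match '9685', group 1 = '9685'.
`findall` collects group 1 from the one match (1 total).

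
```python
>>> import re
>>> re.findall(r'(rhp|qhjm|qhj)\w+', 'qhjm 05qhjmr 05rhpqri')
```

['qhj', 'qhjm', 'rhp']

Branches in `(...|...)` are attempted left-to-right; the first branch that allows the whole pattern to succeed is taken.
Walking the string: at [0:4] match 'qhjm', group 1 = 'qhj'; at [7:12] match 'qhjmr', group 1 = 'qhjm'; at [15:21] match 'rhpqri', group 1 = 'rhp'.
With a single group, `findall` returns only what that group captured — 3 items.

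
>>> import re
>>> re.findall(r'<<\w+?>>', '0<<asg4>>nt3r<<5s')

['<<asg4>>']

`findall` yields the raw match text (1 of them) because the pattern has no groups.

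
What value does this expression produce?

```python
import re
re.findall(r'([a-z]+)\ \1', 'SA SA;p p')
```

['p']

A backreference is literal: `\1` must see the identical characters the first group matched.
Matches: at [6:9] match 'p p', group 1 = 'p'.
With a single group, `findall` returns only what that group captured — 1 item.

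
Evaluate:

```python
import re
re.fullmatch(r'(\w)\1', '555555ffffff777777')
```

None

`re.fullmatch` is like wrapping the pattern in `^…$` (in single-line mode).
Here the string isn't matched end-to-end, so the call returns None.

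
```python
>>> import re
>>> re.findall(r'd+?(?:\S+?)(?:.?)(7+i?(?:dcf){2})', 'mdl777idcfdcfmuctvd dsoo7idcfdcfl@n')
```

['77idcfdcf', '7idcfdcf']

This matches one or more of a literal 'd' (lazy); then one or more of a non-whitespace character (lazy) (non-capturing group); then optionally any character (non-capturing group); then one or more of the literal '7', then optionally the literal 'i', then the literal 'dcf' repeated 2 times (captured).
A non-greedy quantifier consumes as few characters as it can — just enough that the remainder of the pattern still matches from where it stops; whatever follows it matches normally.
Scanning left to right: at [1:13] match 'dl777idcfdcf', group 1 = '77idcfdcf'; at [20:32] match 'dsoo7idcfdcf', group 1 = '7idcfdcf'.
With a single group, `findall` returns only what that group captured — 2 items.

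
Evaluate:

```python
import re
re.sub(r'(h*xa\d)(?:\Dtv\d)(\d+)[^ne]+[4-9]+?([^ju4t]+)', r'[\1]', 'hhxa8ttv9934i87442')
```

'[hhxa8]'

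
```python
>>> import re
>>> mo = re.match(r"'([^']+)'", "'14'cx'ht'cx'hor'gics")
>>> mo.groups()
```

The match spans [0:4] → "'14'".
Captured: group 1 = '14'.

('14',)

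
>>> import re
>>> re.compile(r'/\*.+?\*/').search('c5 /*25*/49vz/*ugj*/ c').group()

'/*25*/'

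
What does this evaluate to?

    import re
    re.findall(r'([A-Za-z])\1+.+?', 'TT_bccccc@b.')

After group 1 captures some text, `\1` only succeeds where that same text appears again.
Scanning left to right: at [0:3] match 'TT_', group 1 = 'T'; at [4:10] match 'ccccc@', group 1 = 'c'.
Because there's exactly one group, `findall` drops the full match and keeps group 1 from each hit.

['T', 'c']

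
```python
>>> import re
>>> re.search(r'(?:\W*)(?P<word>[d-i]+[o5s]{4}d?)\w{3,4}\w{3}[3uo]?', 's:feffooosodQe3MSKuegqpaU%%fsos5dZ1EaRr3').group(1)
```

This matches zero or more of a non-word character (non-capturing group); then one or more of a character in [d-i], then exactly 4 of one of [o5s], then optionally a literal 'd' (captured as 'word'); then 3 to 4 of a word character, then exactly 3 of a word character, then optionally one of [3uo].
`re.search` tries every starting position until one works.
The match spans [1:17] → ':feffooosodQe3MS'.
Captured: group 1 = 'feffooos'.

'feffooos'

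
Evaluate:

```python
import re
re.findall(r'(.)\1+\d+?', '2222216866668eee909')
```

After group 1 captures some text, `\1` only succeeds where that same text appears again.
With a single group, `findall` returns only what that group captured — 3 items.

['2', '6', 'e']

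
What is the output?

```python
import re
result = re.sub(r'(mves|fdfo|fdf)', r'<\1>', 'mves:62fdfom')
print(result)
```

Branches in `(...|...)` are attempted left-to-right; the first branch that allows the whole pattern to succeed is taken.
Matches: at [0:4] → 'mves'; at [7:11] → 'fdfo'.
`\1` in the replacement pulls in group 1's text for each match.

<mves>:62<fdfo>m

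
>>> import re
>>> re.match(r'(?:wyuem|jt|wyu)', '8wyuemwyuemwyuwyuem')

None

With `match`, the pattern is implicitly anchored at the beginning.
Here position 0 doesn't satisfy it, so the call returns None.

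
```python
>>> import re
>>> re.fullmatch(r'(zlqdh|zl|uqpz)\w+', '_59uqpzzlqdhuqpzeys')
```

None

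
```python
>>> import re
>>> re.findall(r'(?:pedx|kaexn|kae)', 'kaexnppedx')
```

['kaexn', 'pedx']

Alternation tries branches left to right and keeps the first one that lets the overall match succeed at that position.
Matches: at [0:5] → 'kaexn'; at [6:10] → 'pedx'.
`findall` yields the raw match text (2 of them) because the pattern has no groups.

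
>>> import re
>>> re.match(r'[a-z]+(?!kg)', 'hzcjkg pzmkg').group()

'hzcjkg'

A negative assertion filters positions out without eating any characters.
`re.match` only tries the pattern at the start of the string.
The match spans [0:6] → 'hzcjkg'.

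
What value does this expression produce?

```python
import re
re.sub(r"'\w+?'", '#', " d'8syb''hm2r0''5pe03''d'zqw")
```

' d####zqw'

Matches: at [2:8] → "'8syb'"; at [8:15] → "'hm2r0'"; at [15:22] → "'5pe03'"; at [22:25] → "'d'".
`sub` substitutes '#' at each match site.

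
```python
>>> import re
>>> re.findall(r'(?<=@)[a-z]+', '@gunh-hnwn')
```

Lookahead/lookbehind check context without consuming it, so the matched span excludes the asserted characters.
Matches: at [1:5] → 'gunh'.
With no groups in the pattern, `findall` gives back each whole match — 1 here.

['gunh']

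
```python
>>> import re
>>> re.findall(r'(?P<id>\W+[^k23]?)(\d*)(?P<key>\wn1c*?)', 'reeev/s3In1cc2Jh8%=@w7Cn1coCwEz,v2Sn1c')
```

A non-greedy quantifier consumes as few characters as it can — just enough that the remainder of the pattern still matches from where it stops; whatever follows it matches normally.
3 groups means each result is a tuple of 3 captured strings — 3 here.

[('/s', '3', 'In1'), ('%=@w', '7', 'Cn1'), (',v', '2', 'Sn1')]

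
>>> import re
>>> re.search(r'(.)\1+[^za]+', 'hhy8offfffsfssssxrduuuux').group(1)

'h'

The match spans [0:24] → 'hhy8offfffsfssssxrduuuux'.
Captured: group 1 = 'h'.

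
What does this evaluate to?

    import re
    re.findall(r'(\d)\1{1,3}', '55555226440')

['5', '2', '4']

`\1` has to match the exact text group 1 already captured.
Scanning left to right: at [0:4] match '5555', group 1 = '5'; at [5:7] match '22', group 1 = '2'; at [8:10] match '44', group 1 = '4'.
Because there's exactly one group, `findall` drops the full match and keeps group 1 from each hit.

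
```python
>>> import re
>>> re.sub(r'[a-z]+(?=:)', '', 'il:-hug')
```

':-hug'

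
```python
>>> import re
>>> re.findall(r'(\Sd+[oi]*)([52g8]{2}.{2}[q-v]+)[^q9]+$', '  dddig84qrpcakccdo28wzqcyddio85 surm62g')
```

[('cdo', '28wzq')]

With 2 capturing groups, `findall` returns a 2-tuple per match.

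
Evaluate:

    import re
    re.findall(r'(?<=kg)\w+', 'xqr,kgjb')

['jb']

The lookaround is zero-width — it requires the adjacent text to match without consuming it, so the asserted text isn't part of the match.
Walking the string: at [6:8] → 'jb'.
With no groups in the pattern, `findall` gives back each whole match — 1 here.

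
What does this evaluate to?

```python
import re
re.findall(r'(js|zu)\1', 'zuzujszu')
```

['zu']

`\1` is not a pattern — it's the concrete string captured by group 1, re-applied verbatim.
With a single group, `findall` returns only what that group captured — 1 item.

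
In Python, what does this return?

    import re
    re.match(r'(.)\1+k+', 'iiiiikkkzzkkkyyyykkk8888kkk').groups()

('i',)

The match spans [0:8] → 'iiiiikkk'.
Captured: group 1 = 'i'.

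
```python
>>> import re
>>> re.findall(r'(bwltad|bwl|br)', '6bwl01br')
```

['bwl', 'br']

With a single group, `findall` returns only what that group captured — 2 items.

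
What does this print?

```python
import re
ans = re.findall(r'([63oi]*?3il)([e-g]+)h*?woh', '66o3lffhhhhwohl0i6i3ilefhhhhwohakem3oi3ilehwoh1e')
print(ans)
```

This matches zero or more of one of [63oi] (lazy), then the literal '3il' (captured); then one or more of a character in [e-g] (captured); then zero or more of a literal 'h' (lazy), then the literal 'w', then the literal 'oh'.
`findall` packs the 2 group values into a tuple for every match.

[('i6i3il', 'ef'), ('3oi3il', 'e')]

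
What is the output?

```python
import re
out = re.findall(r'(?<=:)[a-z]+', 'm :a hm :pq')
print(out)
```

Because the assertion is zero-width, the text it checks is not consumed and won't appear in the result.
Walking the string: at [3:4] → 'a'; at [9:11] → 'pq'.
Since nothing is captured, `findall` lists the 2 matched substrings directly.

['a', 'pq']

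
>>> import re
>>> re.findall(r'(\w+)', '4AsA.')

Because there's exactly one group, `findall` drops the full match and keeps group 1 from the one hit.

['4AsA']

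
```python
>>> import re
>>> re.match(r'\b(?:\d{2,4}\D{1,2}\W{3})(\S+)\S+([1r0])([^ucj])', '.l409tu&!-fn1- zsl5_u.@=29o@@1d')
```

This matches a word boundary (`\b`, zero-width); then 2 to 4 of a digit, then 1 to 2 of a non-digit, then exactly 3 of a non-word character (non-capturing group); then one or more of a non-whitespace character (captured); then one or more of a non-whitespace character; then one of [1r0] (captured); then any character except [ucj] (captured).
With `match`, the pattern is implicitly anchored at the beginning.
Here position 0 doesn't satisfy it, so the call returns None.

None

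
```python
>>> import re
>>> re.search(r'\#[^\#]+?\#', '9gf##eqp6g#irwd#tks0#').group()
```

The match spans [4:11] → '#eqp6g#'.

'#eqp6g#'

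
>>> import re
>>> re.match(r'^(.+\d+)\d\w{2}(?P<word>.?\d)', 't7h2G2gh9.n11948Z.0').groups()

This matches anchored at the start of the string; then one or more of any character, then one or more of a digit (captured); then a digit, then exactly 2 of a word character; then optionally any character, then a digit (captured as 'word').
`match` is anchored at position 0; if the pattern doesn't fit there, it returns None.
The match spans [0:19] → 't7h2G2gh9.n11948Z.0'.
Captured: group 1 = 't7h2G2gh9.n119', group 2 = '.0'.

('t7h2G2gh9.n119', '.0')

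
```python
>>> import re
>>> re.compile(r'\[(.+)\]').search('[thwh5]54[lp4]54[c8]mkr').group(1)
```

`re.search` scans for the first position where the pattern succeeds.
The match spans [0:20] → '[thwh5]54[lp4]54[c8]'.
Captured: group 1 = 'thwh5]54[lp4]54[c8'.

'thwh5]54[lp4]54[c8'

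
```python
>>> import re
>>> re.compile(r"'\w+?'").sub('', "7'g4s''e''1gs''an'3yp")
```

'73yp'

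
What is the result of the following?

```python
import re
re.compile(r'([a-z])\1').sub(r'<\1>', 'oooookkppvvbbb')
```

'<o><o>o<k><p><v><b>b'

The backreference `\1` re-matches whatever the first group consumed, character for character.
Matches: at [0:2] → 'oo'; at [2:4] → 'oo'; at [5:7] → 'kk'; at [7:9] → 'pp'; at [9:11] → 'vv'; ….
Each match is replaced using the text its own group 1 captured.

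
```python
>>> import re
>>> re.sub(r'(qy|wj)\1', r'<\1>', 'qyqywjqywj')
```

After group 1 captures some text, `\1` only succeeds where that same text appears again.
Matches: at [0:4] → 'qyqy'.
`\1` in the replacement pulls in group 1's text for each match.

'<qy>wjqywj'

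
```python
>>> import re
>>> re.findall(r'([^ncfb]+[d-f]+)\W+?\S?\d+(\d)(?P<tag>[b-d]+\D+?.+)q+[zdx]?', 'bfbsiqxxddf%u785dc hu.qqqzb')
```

[('siqxxddf', '5', 'dc hu.qq')]

This matches one or more of any character except [ncfb], then one or more of a character in [d-f] (captured); then one or more of a non-word character (lazy), then optionally a non-whitespace character, then one or more of a digit; then a digit (captured); then one or more of a character in [b-d], then one or more of a non-digit (lazy), then one or more of any character (captured as 'tag'); then one or more of the literal 'q', then optionally one of [zdx].
Scanning left to right: at [3:26] match 'siqxxddf%u785dc hu.qqqz', groups = ('siqxxddf', '5', 'dc hu.qq').
With 3 capturing groups, `findall` returns a 3-tuple per match.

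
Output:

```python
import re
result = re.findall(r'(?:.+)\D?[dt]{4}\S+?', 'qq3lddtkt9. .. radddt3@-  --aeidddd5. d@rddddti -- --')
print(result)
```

['qq3lddtkt9. .. radddt3@-  --aeidddd5. d@rddddti']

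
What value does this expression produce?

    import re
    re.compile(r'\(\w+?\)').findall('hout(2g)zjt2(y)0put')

['(2g)', '(y)']

Matches: at [4:8] → '(2g)'; at [12:15] → '(y)'.
No capturing groups, so `findall` returns the 2 full match strings.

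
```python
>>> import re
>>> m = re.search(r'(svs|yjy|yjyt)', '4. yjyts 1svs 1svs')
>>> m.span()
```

(3, 6)

Branches in `(...|...)` are attempted left-to-right; the first branch that allows the whole pattern to succeed is taken.
`re.search` scans for the first position where the pattern succeeds.
The match spans [3:6] → 'yjy'.
Captured: group 1 = 'yjy'.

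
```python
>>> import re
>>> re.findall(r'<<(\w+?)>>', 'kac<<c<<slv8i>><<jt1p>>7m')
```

Walking the string: at [6:15] match '<<slv8i>>', group 1 = 'slv8i'; at [15:23] match '<<jt1p>>', group 1 = 'jt1p'.
With a single group, `findall` returns only what that group captured — 2 items.

['slv8i', 'jt1p']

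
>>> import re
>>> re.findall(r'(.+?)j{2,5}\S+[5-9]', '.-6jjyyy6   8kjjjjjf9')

Pattern: one or more of any character (lazy) (captured); then 2 to 5 of a literal 'j', then one or more of a non-whitespace character, then a character in [5-9].
Walking the string: at [0:9] match '.-6jjyyy6', group 1 = '.-6'; at [9:21] match '   8kjjjjjf9', group 1 = '   8k'.
Because there's exactly one group, `findall` drops the full match and keeps group 1 from each hit.

['.-6', '   8k']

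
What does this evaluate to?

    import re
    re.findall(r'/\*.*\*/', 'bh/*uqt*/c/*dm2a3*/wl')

['/*uqt*/c/*dm2a3*/']

Scanning left to right: at [2:19] → '/*uqt*/c/*dm2a3*/'.
With no groups in the pattern, `findall` gives back each whole match — 1 here.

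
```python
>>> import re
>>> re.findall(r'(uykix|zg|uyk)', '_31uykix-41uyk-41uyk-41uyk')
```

The regex engine tests alternatives in the order written; an earlier branch that matches wins even if a later one would match more.
Because there's exactly one group, `findall` drops the full match and keeps group 1 from each hit.

['uykix', 'uyk', 'uyk', 'uyk']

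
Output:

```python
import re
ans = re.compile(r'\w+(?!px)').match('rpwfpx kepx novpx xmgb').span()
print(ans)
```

(0, 6)

`(?!…)`/`(?<!…)` only lets a position through if the neighbouring text does NOT match; no characters are consumed.
With `match`, the pattern is implicitly anchored at the beginning.
The match spans [0:6] → 'rpwfpx'.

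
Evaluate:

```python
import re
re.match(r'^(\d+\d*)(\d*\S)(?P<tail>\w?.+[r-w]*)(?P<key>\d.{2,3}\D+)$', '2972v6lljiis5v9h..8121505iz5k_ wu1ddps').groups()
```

('2972', 'v', '6lljiis5v9h..8121505iz5k_ wu', '1ddps')

The match spans [0:38] → '2972v6lljiis5v9h..8121505iz5k_ wu1ddps'.
Captured: group 1 = '2972', group 2 = 'v', group 3 = '6lljiis5v9h..8121505iz5k_ wu', group 4 = '1ddps'.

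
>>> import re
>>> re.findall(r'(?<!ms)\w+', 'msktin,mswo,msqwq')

`(?!…)`/`(?<!…)` only lets a position through if the neighbouring text does NOT match; no characters are consumed.
Walking the string: at [0:6] → 'msktin'; at [7:11] → 'mswo'; at [12:17] → 'msqwq'.
Since nothing is captured, `findall` lists the 3 matched substrings directly.

['msktin', 'mswo', 'msqwq']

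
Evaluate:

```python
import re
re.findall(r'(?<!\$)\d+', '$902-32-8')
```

['02', '32', '8']

The negative lookaround is zero-width — it rules out positions where the adjacent text would match, without consuming anything.
Matches: at [2:4] → '02'; at [5:7] → '32'; at [8:9] → '8'.
Since nothing is captured, `findall` lists the 3 matched substrings directly.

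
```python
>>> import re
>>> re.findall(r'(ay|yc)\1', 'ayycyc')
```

['yc']

`\1` has to match the exact text group 1 already captured.
Matches: at [2:6] match 'ycyc', group 1 = 'yc'.
With a single group, `findall` returns only what that group captured — 1 item.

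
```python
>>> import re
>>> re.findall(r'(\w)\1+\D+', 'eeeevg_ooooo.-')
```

After group 1 captures some text, `\1` only succeeds where that same text appears again.
Scanning left to right: at [0:14] match 'eeeevg_ooooo.-', group 1 = 'e'.
Because there's exactly one group, `findall` drops the full match and keeps group 1 from the one hit.

['e']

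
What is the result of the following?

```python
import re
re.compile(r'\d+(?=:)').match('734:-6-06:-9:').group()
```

'734'

`re.match` only tries the pattern at the start of the string.
The match spans [0:3] → '734'.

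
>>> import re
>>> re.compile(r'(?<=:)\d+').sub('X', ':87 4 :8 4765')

':X 4 :X 4765'

Lookahead/lookbehind check context without consuming it, so the matched span excludes the asserted characters.
Matches: at [1:3] → '87'; at [7:8] → '8'.
Every occurrence is swapped for 'X'.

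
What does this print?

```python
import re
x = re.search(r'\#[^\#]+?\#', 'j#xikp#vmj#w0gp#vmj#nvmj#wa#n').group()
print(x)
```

The match spans [1:7] → '#xikp#'.

#xikp#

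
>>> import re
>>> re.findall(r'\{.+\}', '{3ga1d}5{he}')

Scanning left to right: at [0:12] → '{3ga1d}5{he}'.
With no groups in the pattern, `findall` gives back each whole match — 1 here.

['{3ga1d}5{he}']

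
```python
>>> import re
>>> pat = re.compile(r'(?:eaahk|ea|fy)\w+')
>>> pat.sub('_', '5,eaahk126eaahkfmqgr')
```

'5,_'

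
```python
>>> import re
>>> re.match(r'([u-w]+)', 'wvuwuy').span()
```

`re.match` only tries the pattern at the start of the string.
The match spans [0:5] → 'wvuwu'.

(0, 5)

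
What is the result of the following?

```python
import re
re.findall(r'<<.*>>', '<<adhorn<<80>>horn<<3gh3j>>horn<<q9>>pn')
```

No capturing groups, so `findall` returns the 1 full match string.

['<<adhorn<<80>>horn<<3gh3j>>horn<<q9>>']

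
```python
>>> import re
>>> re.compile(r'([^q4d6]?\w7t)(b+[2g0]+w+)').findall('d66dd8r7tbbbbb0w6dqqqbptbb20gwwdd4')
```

[('8r7t', 'bbbbb0w')]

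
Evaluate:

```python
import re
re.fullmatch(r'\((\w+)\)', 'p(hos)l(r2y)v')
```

None

`fullmatch` succeeds only if the pattern covers the string from start to end.
Here the pattern can't cover the whole string, so the call returns None.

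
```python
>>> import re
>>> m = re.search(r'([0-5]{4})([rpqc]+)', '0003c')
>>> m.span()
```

Pattern: exactly 4 of a character in [0-5] (captured); then one or more of one of [rpqc] (captured).
The match spans [0:5] → '0003c'.

(0, 5)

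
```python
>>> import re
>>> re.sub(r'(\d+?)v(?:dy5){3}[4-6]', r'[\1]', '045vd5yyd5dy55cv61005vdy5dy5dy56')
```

Pattern: one or more of a digit (lazy) (captured); then a literal 'v', then the literal 'dy5' repeated 3 times, then a character in [4-6].
Matches: at [16:32] → '61005vdy5dy5dy56'.
Each match is replaced using the text its own group 1 captured.

'045vd5yyd5dy55cv[61005]'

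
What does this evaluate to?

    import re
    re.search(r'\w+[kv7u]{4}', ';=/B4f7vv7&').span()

(3, 10)

The pattern matches one or more of a word character; then exactly 4 of one of [kv7u].
`re.search` tries every starting position until one works.
The match spans [3:10] → 'B4f7vv7'.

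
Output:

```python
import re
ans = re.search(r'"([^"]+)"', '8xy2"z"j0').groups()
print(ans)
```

The match spans [4:7] → '"z"'.
Captured: group 1 = 'z'.

('z',)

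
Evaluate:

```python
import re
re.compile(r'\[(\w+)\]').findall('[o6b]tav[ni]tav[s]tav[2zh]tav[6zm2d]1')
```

['o6b', 'ni', 's', '2zh', '6zm2d']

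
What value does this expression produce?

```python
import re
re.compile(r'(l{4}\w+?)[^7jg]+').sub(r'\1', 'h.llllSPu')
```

A `+?`/`*?`/`{m,n}?` starts at its minimum and grows only as far as needed for what follows to match.
Each match is replaced using the text its own group 1 captured.

'h.llllS'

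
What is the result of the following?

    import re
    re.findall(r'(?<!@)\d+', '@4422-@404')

['422', '04']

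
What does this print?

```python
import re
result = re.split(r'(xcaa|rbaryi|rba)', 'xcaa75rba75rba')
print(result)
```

['', 'xcaa', '75', 'rba', '75', 'rba', '']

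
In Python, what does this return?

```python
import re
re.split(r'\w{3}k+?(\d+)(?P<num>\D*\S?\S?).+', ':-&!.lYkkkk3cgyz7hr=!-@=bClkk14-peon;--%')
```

[':-&!.', '3', 'cgyz7h', '']

The pattern matches exactly 3 of a word character; then one or more of a literal 'k' (lazy); then one or more of a digit (captured); then zero or more of a non-digit, then optionally a non-whitespace character, then optionally a non-whitespace character (captured as 'num'); then one or more of any character.
Matches to split on: at [5:40] → 'lYkkkk3cgyz7hr=!-@=bClkk14-peon;--%'.
`re.split` interleaves the captured-group text with the surrounding fragments.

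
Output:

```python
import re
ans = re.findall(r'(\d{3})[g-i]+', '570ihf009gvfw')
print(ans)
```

['570', '009']

Pattern: exactly 3 of a digit (captured); then one or more of a character in [g-i].
Scanning left to right: at [0:5] match '570ih', group 1 = '570'; at [6:10] match '009g', group 1 = '009'.
One capturing group, so `findall` returns just the captured substring from each match — 2 in all.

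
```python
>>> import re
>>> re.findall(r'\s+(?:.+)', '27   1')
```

Since nothing is captured, `findall` lists the 1 matched substring directly.

['   1']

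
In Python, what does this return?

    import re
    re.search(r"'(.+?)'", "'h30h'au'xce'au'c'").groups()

('h30h',)

With the lazy modifier that quantifier settles for the fewest repetitions that let the rest of the pattern succeed (the atoms after it are unaffected and can still be greedy).
Unlike `match`, `search` isn't anchored — it looks for the pattern anywhere in the string.
The match spans [0:6] → "'h30h'".
Captured: group 1 = 'h30h'.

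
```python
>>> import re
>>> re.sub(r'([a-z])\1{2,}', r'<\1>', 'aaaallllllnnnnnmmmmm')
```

`\1` has to match the exact text group 1 already captured.
The replacement refers to a captured group, so each match is rewritten using its own captured text.

'<a><l><n><m>'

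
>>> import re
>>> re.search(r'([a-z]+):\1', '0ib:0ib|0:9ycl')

None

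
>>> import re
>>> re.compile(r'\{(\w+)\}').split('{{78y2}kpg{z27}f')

['{', '78y2', 'kpg', 'z27', 'f']

The group in the pattern means `split` returns the separators' captures alongside the pieces.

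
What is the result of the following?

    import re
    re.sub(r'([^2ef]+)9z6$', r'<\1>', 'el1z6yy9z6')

'e<l1z6yy>'

Pattern: one or more of any character except [2ef] (captured); then the literal '9', then the literal 'z6'; then anchored at the end.
Matches: at [1:10] → 'l1z6yy9z6'.
Each match is replaced using the text its own group 1 captured.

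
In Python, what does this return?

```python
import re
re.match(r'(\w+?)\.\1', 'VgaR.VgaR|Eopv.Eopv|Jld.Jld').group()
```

'VgaR.VgaR'

A backreference is literal: `\1` must see the identical characters the first group matched.
`match` is anchored at position 0; if the pattern doesn't fit there, it returns None.
The match spans [0:9] → 'VgaR.VgaR'.
Captured: group 1 = 'VgaR'.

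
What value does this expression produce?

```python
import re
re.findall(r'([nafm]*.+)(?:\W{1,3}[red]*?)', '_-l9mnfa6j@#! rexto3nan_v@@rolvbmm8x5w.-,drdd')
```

['_-l9mnfa6j@#! rexto3nan_v@@rolvbmm8x5w.-']

The pattern matches zero or more of one of [nafm], then one or more of any character (captured); then 1 to 3 of a non-word character, then zero or more of one of [red] (lazy) (non-capturing group).
Walking the string: at [0:41] match '_-l9mnfa6j@#! rexto3nan_v@@rolvbmm8x5w.-,', group 1 = '_-l9mnfa6j@#! rexto3nan_v@@rolvbmm8x5w.-'.
One capturing group, so `findall` returns just the captured substring from the one match — 1 in all.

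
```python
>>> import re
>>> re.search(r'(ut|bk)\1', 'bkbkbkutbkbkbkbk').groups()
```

`\1` has to match the exact text group 1 already captured.
`search` walks the string left to right and returns the first match it finds.
The match spans [0:4] → 'bkbk'.
Captured: group 1 = 'bk'.

('bk',)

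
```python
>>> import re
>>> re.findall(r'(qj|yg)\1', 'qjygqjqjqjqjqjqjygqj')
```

['qj', 'qj', 'qj']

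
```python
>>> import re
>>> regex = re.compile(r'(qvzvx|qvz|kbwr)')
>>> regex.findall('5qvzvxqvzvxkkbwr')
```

['qvzvx', 'qvzvx', 'kbwr']

Branches in `(...|...)` are attempted left-to-right; the first branch that allows the whole pattern to succeed is taken.
With a single group, `findall` returns only what that group captured — 3 items.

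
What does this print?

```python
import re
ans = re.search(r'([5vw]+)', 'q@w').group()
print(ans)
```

w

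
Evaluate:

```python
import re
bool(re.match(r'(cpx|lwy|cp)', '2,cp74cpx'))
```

False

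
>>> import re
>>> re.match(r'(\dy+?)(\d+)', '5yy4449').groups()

Pattern: a digit, then one or more of a literal 'y' (lazy) (captured); then one or more of a digit (captured).
`re.match` won't scan ahead — the pattern has to work from the very first character.
The match spans [0:7] → '5yy4449'.
Captured: group 1 = '5yy', group 2 = '4449'.

('5yy', '4449')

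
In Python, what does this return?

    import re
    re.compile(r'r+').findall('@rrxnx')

The pattern matches one or more of a literal 'r'.
Since nothing is captured, `findall` lists the 1 matched substring directly.

['rr']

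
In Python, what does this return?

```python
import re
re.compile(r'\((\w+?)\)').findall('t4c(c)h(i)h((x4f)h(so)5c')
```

['c', 'i', 'x4f', 'so']

With a single group, `findall` returns only what that group captured — 4 items.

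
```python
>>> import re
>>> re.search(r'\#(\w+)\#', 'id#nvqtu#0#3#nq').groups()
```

`re.search` scans for the first position where the pattern succeeds.
The match spans [2:9] → '#nvqtu#'.
Captured: group 1 = 'nvqtu'.

('nvqtu',)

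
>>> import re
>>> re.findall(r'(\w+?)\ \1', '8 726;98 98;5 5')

The backreference `\1` re-matches whatever the first group consumed, character for character.
Walking the string: at [6:11] match '98 98', group 1 = '98'; at [12:15] match '5 5', group 1 = '5'.
One capturing group, so `findall` returns just the captured substring from each match — 2 in all.

['98', '5']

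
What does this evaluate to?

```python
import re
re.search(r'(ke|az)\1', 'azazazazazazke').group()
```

'azaz'

`\1` is not a pattern — it's the concrete string captured by group 1, re-applied verbatim.
The match spans [0:4] → 'azaz'.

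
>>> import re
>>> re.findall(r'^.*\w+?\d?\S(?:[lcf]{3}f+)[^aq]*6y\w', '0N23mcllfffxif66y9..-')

['0N23mcllfffxif66y9']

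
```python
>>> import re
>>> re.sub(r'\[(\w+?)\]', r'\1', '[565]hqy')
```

'565hqy'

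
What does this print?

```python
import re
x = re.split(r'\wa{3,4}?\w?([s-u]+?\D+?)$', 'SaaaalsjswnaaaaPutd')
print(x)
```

This matches a word character; then 3 to 4 of a literal 'a' (lazy), then optionally a word character; then one or more of a character in [s-u] (lazy), then one or more of a non-digit (lazy) (captured); then anchored at the end.
Matches to split on: at [0:19] → 'SaaaalsjswnaaaaPutd'.
Because the pattern has a capturing group, `split` also inserts each captured text between the pieces.

['', 'sjswnaaaaPutd', '']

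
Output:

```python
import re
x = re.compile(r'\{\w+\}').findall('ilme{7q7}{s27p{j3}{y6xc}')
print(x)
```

['{7q7}', '{j3}', '{y6xc}']

Matches: at [4:9] → '{7q7}'; at [14:18] → '{j3}'; at [18:24] → '{y6xc}'.
Since nothing is captured, `findall` lists the 3 matched substrings directly.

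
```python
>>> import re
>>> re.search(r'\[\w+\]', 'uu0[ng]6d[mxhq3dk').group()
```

'[ng]'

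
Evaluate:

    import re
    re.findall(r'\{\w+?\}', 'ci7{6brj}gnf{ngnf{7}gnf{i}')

['{6brj}', '{7}', '{i}']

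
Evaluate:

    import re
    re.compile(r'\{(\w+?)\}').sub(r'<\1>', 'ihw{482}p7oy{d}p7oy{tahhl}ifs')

'ihw<482>p7oy<d>p7oy<tahhl>ifs'

Each match is replaced using the text its own group 1 captured.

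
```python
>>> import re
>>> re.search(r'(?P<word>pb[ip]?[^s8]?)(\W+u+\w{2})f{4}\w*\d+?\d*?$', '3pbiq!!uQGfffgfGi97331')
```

Pattern: the literal 'pb', then optionally one of [ip], then optionally any character except [s8] (captured as 'word'); then one or more of a non-word character, then one or more of the literal 'u', then exactly 2 of a word character (captured); then exactly 4 of a literal 'f', then zero or more of a word character; then one or more of a digit (lazy); then zero or more of a digit (lazy); then anchored at the end.
Here no position works, so the call returns None.

None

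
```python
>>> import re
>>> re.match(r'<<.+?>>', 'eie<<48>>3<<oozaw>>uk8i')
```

`re.match` won't scan ahead — the pattern has to work from the very first character.
Here the pattern fails at index 0, so the call returns None.

None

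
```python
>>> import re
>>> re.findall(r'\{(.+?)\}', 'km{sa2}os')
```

['sa2']

Walking the string: at [2:7] match '{sa2}', group 1 = 'sa2'.
Because there's exactly one group, `findall` drops the full match and keeps group 1 from the one hit.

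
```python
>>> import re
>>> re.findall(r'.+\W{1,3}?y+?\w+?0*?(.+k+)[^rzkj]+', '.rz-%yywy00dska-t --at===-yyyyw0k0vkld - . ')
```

Pattern: one or more of any character, then 1 to 3 of a non-word character (lazy); then one or more of a literal 'y' (lazy), then one or more of a word character (lazy), then zero or more of the literal '0' (lazy); then one or more of any character, then one or more of a literal 'k' (captured); then one or more of any character except [rzkj].
Lazy quantifiers expand one character at a time until the remainder of the pattern can match.
Scanning left to right: at [0:43] match '.rz-%yywy00dska-t --at===-yyyyw0k0vkld - . ', group 1 = 'yyw0k0vk'.
`findall` collects group 1 from the one match (1 total).

['yyw0k0vk']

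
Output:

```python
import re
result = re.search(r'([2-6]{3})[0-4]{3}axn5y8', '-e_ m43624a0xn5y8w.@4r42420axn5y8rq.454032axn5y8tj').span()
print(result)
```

Pattern: exactly 3 of a character in [2-6] (captured); then exactly 3 of a character in [0-4], then the literal 'axn', then the literal '5y8'.
Unlike `match`, `search` isn't anchored — it looks for the pattern anywhere in the string.
The match spans [36:48] → '454032axn5y8'.
Captured: group 1 = '454'.

(36, 48)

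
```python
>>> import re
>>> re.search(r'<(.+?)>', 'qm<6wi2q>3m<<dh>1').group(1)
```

The match spans [2:9] → '<6wi2q>'.
Captured: group 1 = '6wi2q'.

'6wi2q'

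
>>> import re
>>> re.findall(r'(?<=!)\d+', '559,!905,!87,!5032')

['905', '87', '5032']

The positive lookaround only admits positions where the adjacent text matches; those characters stay outside the span.
Matches: at [5:8] → '905'; at [10:12] → '87'; at [14:18] → '5032'.
`findall` yields the raw match text (3 of them) because the pattern has no groups.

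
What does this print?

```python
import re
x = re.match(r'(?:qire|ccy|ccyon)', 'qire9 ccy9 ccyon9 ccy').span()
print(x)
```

With `match`, the pattern is implicitly anchored at the beginning.
The match spans [0:4] → 'qire'.

(0, 4)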